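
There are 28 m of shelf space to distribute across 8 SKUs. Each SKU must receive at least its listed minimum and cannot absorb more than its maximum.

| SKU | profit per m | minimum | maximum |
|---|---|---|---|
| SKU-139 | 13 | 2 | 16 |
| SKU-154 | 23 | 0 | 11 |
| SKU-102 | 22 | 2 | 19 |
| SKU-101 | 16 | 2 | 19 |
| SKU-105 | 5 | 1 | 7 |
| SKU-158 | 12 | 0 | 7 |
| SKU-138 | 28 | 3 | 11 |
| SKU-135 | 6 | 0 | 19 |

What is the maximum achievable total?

Meeting every minimum uses 2+0+2+2+1+0+3+0 = 10 m, leaving 18.
Rank by profit per m: SKU-138 28 > SKU-154 23 > SKU-102 22 > SKU-101 16 > SKU-139 13 > SKU-158 12 > SKU-135 6 > SKU-105 5.
SKU-138 takes 8 more to reach its cap of 11 — 10 left.
SKU-154: +10 (room for 11) → 10. Pool exhausted.
Total = 13×2 + 23×10 + 22×2 + 16×2 + 5×1 + 28×11 = 645.

645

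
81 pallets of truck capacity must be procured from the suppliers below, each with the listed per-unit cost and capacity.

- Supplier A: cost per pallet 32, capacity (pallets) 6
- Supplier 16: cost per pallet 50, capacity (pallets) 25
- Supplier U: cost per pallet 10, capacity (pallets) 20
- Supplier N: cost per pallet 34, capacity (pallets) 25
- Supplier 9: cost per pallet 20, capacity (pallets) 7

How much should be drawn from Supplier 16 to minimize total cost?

23

Cheapest first:
Supplier U at 10: take all 20 pallets — 61 still needed.
Supplier 9 (20): use full 7 — 54 pallets to go.
Take 6 from Supplier A at 32 — need 48 more.
Take 25 from Supplier N at 34 — need 23 more.
Supplier 16 (50): take the remaining 23 — done.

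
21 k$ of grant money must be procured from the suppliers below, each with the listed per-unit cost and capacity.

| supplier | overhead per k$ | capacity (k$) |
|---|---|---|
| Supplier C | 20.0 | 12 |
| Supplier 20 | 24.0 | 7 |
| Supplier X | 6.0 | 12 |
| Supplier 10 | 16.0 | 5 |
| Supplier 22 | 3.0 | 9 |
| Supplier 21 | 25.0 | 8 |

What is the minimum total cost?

Cheapest first:
Take 9 from Supplier 22 at 3.0 → need 12 more.
Supplier X (6.0): use full 12 → 0 k$ to go.
Supplier 10, Supplier C, Supplier 20, Supplier 21: unused.
Cost = 9×3.0 + 12×6.0 = 99.

99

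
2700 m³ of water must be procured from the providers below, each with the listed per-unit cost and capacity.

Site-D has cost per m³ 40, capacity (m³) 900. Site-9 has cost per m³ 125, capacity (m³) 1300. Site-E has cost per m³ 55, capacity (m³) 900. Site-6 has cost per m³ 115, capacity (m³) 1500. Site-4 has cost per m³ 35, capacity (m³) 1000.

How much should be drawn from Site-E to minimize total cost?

Cheapest first:
Site-4 (35): use full 1000 ; 1700 m³ to go.
Site-D (40): use full 900 ; 800 m³ to go.
Site-E (55): take the remaining 800 ; done.
Site-6, Site-9: unused.

800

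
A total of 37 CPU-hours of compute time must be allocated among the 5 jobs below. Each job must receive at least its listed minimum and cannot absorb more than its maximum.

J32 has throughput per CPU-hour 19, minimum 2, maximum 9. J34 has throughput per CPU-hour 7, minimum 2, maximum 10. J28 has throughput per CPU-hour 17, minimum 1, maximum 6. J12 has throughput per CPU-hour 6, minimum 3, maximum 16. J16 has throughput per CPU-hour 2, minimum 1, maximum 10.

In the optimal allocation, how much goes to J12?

11

Meeting every minimum uses 2+2+1+3+1 = 9 CPU-hours, leaving 28.
Order the jobs by throughput per CPU-hour: J32 19 > J28 17 > J34 7 > J12 6 > J16 2.
Give J32 7 more to hit its cap of 9 ; 21 left.
Give J28 5 more to hit its cap of 6 ; 16 left.
J34: +8 to 10 (cap) ; 8 left.
J12: +8 (room for 13) → 11. Pool exhausted.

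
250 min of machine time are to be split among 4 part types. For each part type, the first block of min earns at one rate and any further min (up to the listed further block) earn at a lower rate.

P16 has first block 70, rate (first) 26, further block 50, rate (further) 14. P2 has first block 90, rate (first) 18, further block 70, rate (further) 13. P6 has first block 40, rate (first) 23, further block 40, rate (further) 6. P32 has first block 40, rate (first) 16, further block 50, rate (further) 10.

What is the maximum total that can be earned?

Order all 8 blocks by rate: P16/tier1 26 > P6/tier1 23 > P2/tier1 18 > P32/tier1 16 > P16/tier2 14 > P2/tier2 13 > P32/tier2 10 > P6/tier2 6.
Fill P16 tier1 block (70 at 26) — 180 left.
Fill P6 tier1 block (40 at 23) — 140 left.
P2/tier1 (18): +90 — 50 left.
P32/tier1 (16): +40 — 10 left.
P16 tier2 at 14: only 10 left, fill 10.
Total = 26×70 + 23×40 + 18×90 + 16×40 + 14×10 = 5140.

5140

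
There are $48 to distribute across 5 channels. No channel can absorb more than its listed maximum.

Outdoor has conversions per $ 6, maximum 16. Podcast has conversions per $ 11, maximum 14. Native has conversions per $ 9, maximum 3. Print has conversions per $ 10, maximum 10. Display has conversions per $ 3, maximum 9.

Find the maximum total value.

392

Highest conversions per $ first: Podcast 11 > Print 10 > Native 9 > Outdoor 6 > Display 3.
Give Podcast 14 to hit its cap of 14 ; 34 left.
Print takes 10 to reach its cap of 10 ; 24 left.
Give Native 3 to hit its cap of 3 ; 21 left.
Outdoor: +16 to 16 (cap) ; 5 left.
Only 5 left; Display takes them to reach 5.
Total = 6×16 + 11×14 + 9×3 + 10×10 + 3×5 = 392.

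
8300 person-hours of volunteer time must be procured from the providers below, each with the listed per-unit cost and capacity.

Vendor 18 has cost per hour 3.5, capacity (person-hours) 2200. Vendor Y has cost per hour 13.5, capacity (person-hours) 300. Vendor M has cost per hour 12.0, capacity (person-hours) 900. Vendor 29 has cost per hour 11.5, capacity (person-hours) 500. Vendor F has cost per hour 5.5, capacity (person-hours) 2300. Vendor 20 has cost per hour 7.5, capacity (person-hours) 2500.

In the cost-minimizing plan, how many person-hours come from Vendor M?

800

Cheapest first:
Take 2200 from Vendor 18 at 3.5 → need 6100 more.
Vendor F at 5.5: take all 2300 person-hours → 3800 still needed.
Vendor 20 at 7.5: take all 2500 person-hours → 1300 still needed.
Vendor 29 at 11.5: take all 500 person-hours → 800 still needed.
Take 800 from Vendor M at 12.0 to finish.
Vendor Y: unused.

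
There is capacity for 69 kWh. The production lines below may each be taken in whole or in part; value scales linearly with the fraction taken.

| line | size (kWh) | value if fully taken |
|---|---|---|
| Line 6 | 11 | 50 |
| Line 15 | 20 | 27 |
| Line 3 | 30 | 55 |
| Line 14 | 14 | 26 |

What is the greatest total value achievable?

149.9

Sort by value density: Line 6 50/11≈4.55, Line 14 26/14≈1.86, Line 3 55/30≈1.83, Line 15 27/20≈1.35.
All 11 kWh of Line 6 fit (value 50) ; 58 remain.
Take all of Line 14 (14 kWh, value 26) ; 44 kWh left.
All 30 kWh of Line 3 fit (value 55) ; 14 remain.
Fill the last 14 kWh with part of Line 15: 14/20 of it earns 18.9.
Total value = 149.9.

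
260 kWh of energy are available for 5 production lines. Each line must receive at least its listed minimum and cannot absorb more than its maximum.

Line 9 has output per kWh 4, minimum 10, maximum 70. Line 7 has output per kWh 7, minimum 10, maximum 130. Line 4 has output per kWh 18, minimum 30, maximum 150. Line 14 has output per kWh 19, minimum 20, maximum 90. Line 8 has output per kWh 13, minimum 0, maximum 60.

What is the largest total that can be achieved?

4520

Meeting every minimum uses 10+10+30+20+0 = 70 kWh, leaving 190.
Rank by output per kWh: Line 14 19 > Line 4 18 > Line 8 13 > Line 7 7 > Line 9 4.
Line 14 takes 70 more to reach its cap of 90 — 120 left.
Line 4 takes 120 more to reach its cap of 150 — 0 left.
Total = 4×10 + 7×10 + 18×150 + 19×90 = 4520.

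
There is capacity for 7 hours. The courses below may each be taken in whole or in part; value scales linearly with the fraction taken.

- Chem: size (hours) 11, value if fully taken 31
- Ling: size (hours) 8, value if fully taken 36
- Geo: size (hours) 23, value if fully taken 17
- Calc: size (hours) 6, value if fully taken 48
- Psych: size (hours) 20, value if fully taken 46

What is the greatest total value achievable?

52.5

Rank by value-to-size ratio: Calc 48/6≈8, Ling 36/8≈4.5, Chem 31/11≈2.82, Psych 46/20≈2.3, Geo 17/23≈0.739.
Take all of Calc (6 hours, value 48) → 1 hours left.
1 hours left: a 1/8 share of Ling gives 36×1/8 = 4.5.
Total value = 52.5.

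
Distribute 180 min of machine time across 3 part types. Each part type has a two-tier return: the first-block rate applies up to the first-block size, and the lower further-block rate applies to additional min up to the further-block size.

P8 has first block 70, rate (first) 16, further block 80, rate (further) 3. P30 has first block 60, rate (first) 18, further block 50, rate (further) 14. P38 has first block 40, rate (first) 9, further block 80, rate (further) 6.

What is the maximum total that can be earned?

2900

Order all 6 blocks by rate: P30/first 18 > P8/first 16 > P30/second 14 > P38/first 9 > P38/second 6 > P8/second 3.
P30/first (18): +60 — 120 left.
Fill P8 first block (70 at 16) — 50 left.
P30/second (14): +50 — 0 left.
Total = 18×60 + 16×70 + 14×50 = 2900.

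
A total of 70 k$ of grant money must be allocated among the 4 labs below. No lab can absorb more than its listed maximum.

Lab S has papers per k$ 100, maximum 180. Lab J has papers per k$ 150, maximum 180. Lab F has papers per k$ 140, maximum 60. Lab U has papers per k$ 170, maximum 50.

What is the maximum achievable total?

Order the labs by papers per k$: Lab U 170 > Lab J 150 > Lab F 140 > Lab S 100.
Lab U: +50 to 50 (cap) — 20 left.
Only 20 left; Lab J takes them to reach 20.
Total = 150×20 + 170×50 = 11500.

11500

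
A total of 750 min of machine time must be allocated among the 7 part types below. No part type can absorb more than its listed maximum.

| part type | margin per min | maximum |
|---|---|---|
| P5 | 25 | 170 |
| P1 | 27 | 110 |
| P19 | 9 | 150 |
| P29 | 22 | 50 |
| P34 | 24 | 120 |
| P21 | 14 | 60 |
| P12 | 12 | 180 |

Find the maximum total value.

Rank by margin per min: P1 27 > P5 25 > P34 24 > P29 22 > P21 14 > P12 12 > P19 9.
P1: +110 to 110 (cap) → 640 left.
Give P5 170 to hit its cap of 170 → 470 left.
P34: +120 to 120 (cap) → 350 left.
Give P29 50 to hit its cap of 50 → 300 left.
P21: +60 to 60 (cap) → 240 left.
Give P12 180 to hit its cap of 180 → 60 left.
Only 60 left; P19 takes them to reach 60.
Total = 25×170 + 27×110 + 9×60 + 22×50 + 24×120 + 14×60 + 12×180 = 14740.

14740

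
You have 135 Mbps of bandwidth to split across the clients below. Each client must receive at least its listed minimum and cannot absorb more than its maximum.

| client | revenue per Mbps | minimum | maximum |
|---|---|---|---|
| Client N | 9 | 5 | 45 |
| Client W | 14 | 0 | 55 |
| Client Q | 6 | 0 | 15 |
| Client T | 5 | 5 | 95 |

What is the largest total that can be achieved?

Meeting every minimum uses 5+0+0+5 = 10 Mbps, leaving 125.
Order the clients by revenue per Mbps: Client W 14 > Client N 9 > Client Q 6 > Client T 5.
Give Client W 55 more to hit its cap of 55 ; 70 left.
Client N takes 40 more to reach its cap of 45 ; 30 left.
Client Q takes 15 more to reach its cap of 15 ; 15 left.
Client T: +15 (room for 90) → 20. Pool exhausted.
Total = 9×45 + 14×55 + 6×15 + 5×20 = 1365.

1365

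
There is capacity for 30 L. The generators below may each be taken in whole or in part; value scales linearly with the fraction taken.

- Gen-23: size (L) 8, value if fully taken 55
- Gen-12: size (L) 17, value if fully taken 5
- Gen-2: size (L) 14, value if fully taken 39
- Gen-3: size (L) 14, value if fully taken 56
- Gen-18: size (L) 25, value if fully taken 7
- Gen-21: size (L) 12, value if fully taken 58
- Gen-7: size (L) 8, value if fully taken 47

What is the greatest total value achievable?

Sort by value density: Gen-23 55/8≈6.88, Gen-7 47/8≈5.88, Gen-21 58/12≈4.83, Gen-3 56/14≈4, Gen-2 39/14≈2.79, Gen-12 5/17≈0.294, Gen-18 7/25≈0.28.
Gen-23: take in full, 8 L for value 55 — 22 left.
Take all of Gen-7 (8 L, value 47) — 14 L left.
Gen-21: take in full, 12 L for value 58 — 2 left.
Only 2 L remain; take 2/14 of Gen-3 for value 56×2/14 = 8.
Total value = 168.

168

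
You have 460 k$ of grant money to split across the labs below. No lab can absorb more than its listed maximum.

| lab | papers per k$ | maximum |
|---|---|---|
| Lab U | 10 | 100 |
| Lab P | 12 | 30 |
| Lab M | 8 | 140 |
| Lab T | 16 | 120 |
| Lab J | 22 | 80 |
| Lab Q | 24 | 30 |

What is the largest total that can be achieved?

Rank by papers per k$: Lab Q 24 > Lab J 22 > Lab T 16 > Lab P 12 > Lab U 10 > Lab M 8.
Lab Q takes 30 to reach its cap of 30 — 430 left.
Lab J: +80 to 80 (cap) — 350 left.
Lab T: +120 to 120 (cap) — 230 left.
Lab P: +30 to 30 (cap) — 200 left.
Lab U: +100 to 100 (cap) — 100 left.
Only 100 left; Lab M takes them to reach 100.
Total = 10×100 + 12×30 + 8×100 + 16×120 + 22×80 + 24×30 = 6560.

6560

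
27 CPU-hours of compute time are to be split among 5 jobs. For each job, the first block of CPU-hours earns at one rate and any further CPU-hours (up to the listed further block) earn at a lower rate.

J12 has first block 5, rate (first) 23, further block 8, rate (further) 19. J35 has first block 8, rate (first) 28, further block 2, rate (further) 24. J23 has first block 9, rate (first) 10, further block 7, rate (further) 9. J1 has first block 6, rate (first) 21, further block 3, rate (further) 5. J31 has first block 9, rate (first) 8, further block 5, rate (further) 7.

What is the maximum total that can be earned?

Rank every tier by rate: J35/T1 28 > J35/T2 24 > J12/T1 23 > J1/T1 21 > J12/T2 19 > J23/T1 10 > J23/T2 9 > J31/T1 8 > J31/T2 7 > J1/T2 5.
J35 T1 at 28: fill all 8 — 19 left.
J35 T2 at 24: fill all 2 — 17 left.
J12/T1 (23): +5 — 12 left.
J1 T1 at 21: fill all 6 — 6 left.
J12 T2 at 19: only 6 left, fill 6.
Total = 28×8 + 24×2 + 23×5 + 21×6 + 19×6 = 627.

627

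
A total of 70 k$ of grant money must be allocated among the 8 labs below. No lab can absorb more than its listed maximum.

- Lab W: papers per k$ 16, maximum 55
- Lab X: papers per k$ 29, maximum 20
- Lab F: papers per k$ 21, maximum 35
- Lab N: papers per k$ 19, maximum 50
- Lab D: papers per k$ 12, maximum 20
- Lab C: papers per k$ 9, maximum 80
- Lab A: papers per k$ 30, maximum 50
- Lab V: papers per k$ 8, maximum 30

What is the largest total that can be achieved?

Highest papers per k$ first: Lab A 30 > Lab X 29 > Lab F 21 > Lab N 19 > Lab W 16 > Lab D 12 > Lab C 9 > Lab V 8.
Give Lab A 50 to hit its cap of 50 ; 20 left.
Give Lab X 20 to hit its cap of 20 ; 0 left.
Total = 29×20 + 30×50 = 2080.

2080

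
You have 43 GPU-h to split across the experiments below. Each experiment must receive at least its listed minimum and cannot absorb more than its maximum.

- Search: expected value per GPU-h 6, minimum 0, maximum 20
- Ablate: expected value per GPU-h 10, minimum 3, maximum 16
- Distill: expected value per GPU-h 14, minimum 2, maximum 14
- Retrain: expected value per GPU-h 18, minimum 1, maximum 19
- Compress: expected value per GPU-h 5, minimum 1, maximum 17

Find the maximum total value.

633

Meeting every minimum uses 0+3+2+1+1 = 7 GPU-h, leaving 36.
Rank by expected value per GPU-h: Retrain 18 > Distill 14 > Ablate 10 > Search 6 > Compress 5.
Give Retrain 18 more to hit its cap of 19 → 18 left.
Distill: +12 to 14 (cap) → 6 left.
Ablate has room for 13 more but only 6 remain, so it gets 9.
Total = 10×9 + 14×14 + 18×19 + 5×1 = 633.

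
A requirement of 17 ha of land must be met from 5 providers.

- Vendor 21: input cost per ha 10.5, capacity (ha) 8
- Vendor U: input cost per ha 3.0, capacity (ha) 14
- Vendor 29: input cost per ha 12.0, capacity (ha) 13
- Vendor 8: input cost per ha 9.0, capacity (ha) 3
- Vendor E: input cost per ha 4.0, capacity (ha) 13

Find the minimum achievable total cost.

Use providers in increasing cost order.
Vendor U (3.0): use full 14 — 3 ha to go.
Vendor E at 4.0: take 3 of its 13 — requirement met.
Vendor 8, Vendor 21, Vendor 29: unused.
Cost = 14×3.0 + 3×4.0 = 54.

54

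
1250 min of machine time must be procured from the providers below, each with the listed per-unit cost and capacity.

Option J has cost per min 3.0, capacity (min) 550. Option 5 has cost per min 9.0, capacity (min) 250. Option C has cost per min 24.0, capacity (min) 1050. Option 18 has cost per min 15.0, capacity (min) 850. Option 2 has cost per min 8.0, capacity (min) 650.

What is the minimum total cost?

7300

Cheapest first:
Take 550 from Option J at 3.0 ; need 700 more.
Take 650 from Option 2 at 8.0 ; need 50 more.
Take 50 from Option 5 at 9.0 to finish.
Option 18, Option C: unused.
Cost = 550×3.0 + 650×8.0 + 50×9.0 = 7300.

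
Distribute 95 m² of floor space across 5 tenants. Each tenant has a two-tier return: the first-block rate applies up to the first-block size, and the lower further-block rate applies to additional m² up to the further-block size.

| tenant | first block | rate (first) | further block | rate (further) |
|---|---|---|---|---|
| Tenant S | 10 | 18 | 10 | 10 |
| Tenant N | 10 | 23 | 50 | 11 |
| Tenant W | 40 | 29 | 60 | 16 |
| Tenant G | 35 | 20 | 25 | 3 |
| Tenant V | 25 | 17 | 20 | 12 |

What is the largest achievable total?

2270

Order all 10 blocks by rate: Tenant W/tier1 29 > Tenant N/tier1 23 > Tenant G/tier1 20 > Tenant S/tier1 18 > Tenant V/tier1 17 > Tenant W/tier2 16 > Tenant V/tier2 12 > Tenant N/tier2 11 > Tenant S/tier2 10 > Tenant G/tier2 3.
Fill Tenant W tier1 block (40 at 29) — 55 left.
Fill Tenant N tier1 block (10 at 23) — 45 left.
Tenant G tier1 at 20: fill all 35 — 10 left.
Tenant S/tier1 (18): +10 — 0 left.
Total = 29×40 + 23×10 + 20×35 + 18×10 = 2270.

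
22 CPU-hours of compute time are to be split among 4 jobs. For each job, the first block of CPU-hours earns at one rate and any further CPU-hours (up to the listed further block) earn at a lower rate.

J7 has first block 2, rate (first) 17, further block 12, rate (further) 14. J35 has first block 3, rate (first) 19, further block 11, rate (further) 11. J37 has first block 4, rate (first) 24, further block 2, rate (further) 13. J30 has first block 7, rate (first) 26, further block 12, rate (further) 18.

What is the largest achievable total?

479

Rank every tier by rate: J30/T1 26 > J37/T1 24 > J35/T1 19 > J30/T2 18 > J7/T1 17 > J7/T2 14 > J37/T2 13 > J35/T2 11.
J30/T1 (26): +7 → 15 left.
J37 T1 at 24: fill all 4 → 11 left.
Fill J35 T1 block (3 at 19) → 8 left.
J30 T2 at 18: only 8 left, fill 8.
Total = 26×7 + 24×4 + 19×3 + 18×8 = 479.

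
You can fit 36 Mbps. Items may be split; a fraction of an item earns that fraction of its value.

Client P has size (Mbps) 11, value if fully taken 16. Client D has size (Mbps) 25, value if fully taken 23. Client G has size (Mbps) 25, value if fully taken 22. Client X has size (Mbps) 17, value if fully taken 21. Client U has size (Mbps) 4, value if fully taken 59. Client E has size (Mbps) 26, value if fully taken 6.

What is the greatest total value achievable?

99.68

Sort by value density: Client U 59/4≈14.8, Client P 16/11≈1.45, Client X 21/17≈1.24, Client D 23/25≈0.92, Client G 22/25≈0.88, Client E 6/26≈0.231.
All 4 Mbps of Client U fit (value 59) → 32 remain.
Client P: take in full, 11 Mbps for value 16 → 21 left.
Take all of Client X (17 Mbps, value 21) → 4 Mbps left.
4 Mbps left: a 4/25 share of Client D gives 23×4/25 = 3.68.
Total value = 99.68.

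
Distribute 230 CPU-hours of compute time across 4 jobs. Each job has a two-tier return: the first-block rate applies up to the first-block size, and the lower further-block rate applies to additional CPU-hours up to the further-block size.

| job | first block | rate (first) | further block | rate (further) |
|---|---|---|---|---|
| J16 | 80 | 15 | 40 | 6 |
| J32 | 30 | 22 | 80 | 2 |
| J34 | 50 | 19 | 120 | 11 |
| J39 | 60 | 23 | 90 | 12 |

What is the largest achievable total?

4310

Order all 8 blocks by rate: J39/tier1 23 > J32/tier1 22 > J34/tier1 19 > J16/tier1 15 > J39/tier2 12 > J34/tier2 11 > J16/tier2 6 > J32/tier2 2.
Fill J39 tier1 block (60 at 23) → 170 left.
J32/tier1 (22): +30 → 140 left.
J34 tier1 at 19: fill all 50 → 90 left.
J16/tier1 (15): +80 → 10 left.
J39 tier2 at 12: only 10 left, fill 10.
Total = 23×60 + 22×30 + 19×50 + 15×80 + 12×10 = 4310.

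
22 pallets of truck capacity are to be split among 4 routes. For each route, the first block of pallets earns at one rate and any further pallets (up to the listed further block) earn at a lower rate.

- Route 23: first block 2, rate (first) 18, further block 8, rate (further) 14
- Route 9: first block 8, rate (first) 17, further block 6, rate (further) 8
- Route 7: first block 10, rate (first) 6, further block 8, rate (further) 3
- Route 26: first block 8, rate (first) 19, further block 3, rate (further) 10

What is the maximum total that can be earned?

380

Rank every tier by rate: Route 26/first 19 > Route 23/first 18 > Route 9/first 17 > Route 23/second 14 > Route 26/second 10 > Route 9/second 8 > Route 7/first 6 > Route 7/second 3.
Route 26/first (19): +8 ; 14 left.
Route 23/first (18): +2 ; 12 left.
Route 9/first (17): +8 ; 4 left.
Route 23/second: +4 of 8 at 14; pool empty.
Total = 19×8 + 18×2 + 17×8 + 14×4 = 380.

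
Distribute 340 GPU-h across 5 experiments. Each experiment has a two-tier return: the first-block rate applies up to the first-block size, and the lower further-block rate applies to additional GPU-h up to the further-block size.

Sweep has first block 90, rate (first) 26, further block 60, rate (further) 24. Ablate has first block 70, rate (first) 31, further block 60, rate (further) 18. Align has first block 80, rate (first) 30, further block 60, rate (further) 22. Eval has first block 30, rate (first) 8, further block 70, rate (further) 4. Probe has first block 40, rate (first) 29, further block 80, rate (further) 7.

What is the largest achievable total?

9510

Order all 10 blocks by rate: Ablate/T1 31 > Align/T1 30 > Probe/T1 29 > Sweep/T1 26 > Sweep/T2 24 > Align/T2 22 > Ablate/T2 18 > Eval/T1 8 > Probe/T2 7 > Eval/T2 4.
Fill Ablate T1 block (70 at 31) → 270 left.
Fill Align T1 block (80 at 30) → 190 left.
Fill Probe T1 block (40 at 29) → 150 left.
Fill Sweep T1 block (90 at 26) → 60 left.
Sweep T2 at 24: fill all 60 → 0 left.
Total = 31×70 + 30×80 + 29×40 + 26×90 + 24×60 = 9510.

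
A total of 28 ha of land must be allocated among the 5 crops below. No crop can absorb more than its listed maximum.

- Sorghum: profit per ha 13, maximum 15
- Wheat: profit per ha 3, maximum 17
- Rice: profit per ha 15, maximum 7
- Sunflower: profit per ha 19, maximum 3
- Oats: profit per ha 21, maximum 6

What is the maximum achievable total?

444

Highest profit per ha first: Oats 21 > Sunflower 19 > Rice 15 > Sorghum 13 > Wheat 3.
Oats: +6 to 6 (cap) ; 22 left.
Sunflower: +3 to 3 (cap) ; 19 left.
Rice: +7 to 7 (cap) ; 12 left.
Sorghum: +12 (room for 15) → 12. Pool exhausted.
Total = 13×12 + 15×7 + 19×3 + 21×6 = 444.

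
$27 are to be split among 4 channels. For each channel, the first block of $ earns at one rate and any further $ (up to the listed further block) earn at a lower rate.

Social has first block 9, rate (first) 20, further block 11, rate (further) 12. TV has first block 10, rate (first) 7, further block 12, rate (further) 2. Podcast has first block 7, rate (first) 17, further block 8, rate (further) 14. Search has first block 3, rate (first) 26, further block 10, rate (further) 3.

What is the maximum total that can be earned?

Treat each block as its own option and order by rate: Search/T1 26 > Social/T1 20 > Podcast/T1 17 > Podcast/T2 14 > Social/T2 12 > TV/T1 7 > Search/T2 3 > TV/T2 2.
Search T1 at 26: fill all 3 → 24 left.
Social T1 at 20: fill all 9 → 15 left.
Podcast/T1 (17): +7 → 8 left.
Fill Podcast T2 block (8 at 14) → 0 left.
Total = 26×3 + 20×9 + 17×7 + 14×8 = 489.

489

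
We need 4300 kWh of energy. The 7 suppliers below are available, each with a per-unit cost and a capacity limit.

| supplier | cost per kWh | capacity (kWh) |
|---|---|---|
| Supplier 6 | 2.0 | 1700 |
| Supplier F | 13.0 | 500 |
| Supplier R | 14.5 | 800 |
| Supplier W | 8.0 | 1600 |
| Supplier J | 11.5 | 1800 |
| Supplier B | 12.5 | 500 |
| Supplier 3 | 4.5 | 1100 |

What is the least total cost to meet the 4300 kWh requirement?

20350

Cheapest first:
Take 1700 from Supplier 6 at 2.0 — need 2600 more.
Supplier 3 (4.5): use full 1100 — 1500 kWh to go.
Supplier W at 8.0: take 1500 of its 1600 — requirement met.
Supplier J, Supplier B, Supplier F, Supplier R: unused.
Cost = 1700×2.0 + 1100×4.5 + 1500×8.0 = 20350.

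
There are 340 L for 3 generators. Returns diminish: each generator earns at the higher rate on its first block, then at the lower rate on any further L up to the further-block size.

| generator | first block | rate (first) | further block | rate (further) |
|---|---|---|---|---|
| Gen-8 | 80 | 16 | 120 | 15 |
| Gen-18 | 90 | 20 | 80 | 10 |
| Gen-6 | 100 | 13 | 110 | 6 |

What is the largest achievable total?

Order all 6 blocks by rate: Gen-18/T1 20 > Gen-8/T1 16 > Gen-8/T2 15 > Gen-6/T1 13 > Gen-18/T2 10 > Gen-6/T2 6.
Gen-18/T1 (20): +90 → 250 left.
Gen-8 T1 at 16: fill all 80 → 170 left.
Fill Gen-8 T2 block (120 at 15) → 50 left.
Gen-6 T1 at 13: only 50 left, fill 50.
Total = 20×90 + 16×80 + 15×120 + 13×50 = 5530.

5530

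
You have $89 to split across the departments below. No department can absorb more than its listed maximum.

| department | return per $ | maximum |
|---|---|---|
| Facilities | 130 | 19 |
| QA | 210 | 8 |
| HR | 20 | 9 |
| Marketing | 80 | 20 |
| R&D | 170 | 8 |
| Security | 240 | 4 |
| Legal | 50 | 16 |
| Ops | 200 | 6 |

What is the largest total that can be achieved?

Rank by return per $: Security 240 > QA 210 > Ops 200 > R&D 170 > Facilities 130 > Marketing 80 > Legal 50 > HR 20.
Security: +4 to 4 (cap) — 85 left.
QA: +8 to 8 (cap) — 77 left.
Ops takes 6 to reach its cap of 6 — 71 left.
Give R&D 8 to hit its cap of 8 — 63 left.
Give Facilities 19 to hit its cap of 19 — 44 left.
Marketing takes 20 to reach its cap of 20 — 24 left.
Legal takes 16 to reach its cap of 16 — 8 left.
HR has room for 9 but only 8 remain, so it gets 8.
Total = 130×19 + 210×8 + 20×8 + 80×20 + 170×8 + 240×4 + 50×16 + 200×6 = 10230.

10230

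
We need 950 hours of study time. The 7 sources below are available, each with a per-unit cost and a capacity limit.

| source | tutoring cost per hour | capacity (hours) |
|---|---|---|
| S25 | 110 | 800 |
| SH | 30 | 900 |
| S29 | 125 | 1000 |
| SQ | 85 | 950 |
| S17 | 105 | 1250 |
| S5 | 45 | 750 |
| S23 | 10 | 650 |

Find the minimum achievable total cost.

15500

Fill from the cheapest source first.
S23 (10): use full 650 — 300 hours to go.
SH at 30: take 300 of its 900 — requirement met.
S5, SQ, S17, S25, S29: unused.
Cost = 650×10 + 300×30 = 15500.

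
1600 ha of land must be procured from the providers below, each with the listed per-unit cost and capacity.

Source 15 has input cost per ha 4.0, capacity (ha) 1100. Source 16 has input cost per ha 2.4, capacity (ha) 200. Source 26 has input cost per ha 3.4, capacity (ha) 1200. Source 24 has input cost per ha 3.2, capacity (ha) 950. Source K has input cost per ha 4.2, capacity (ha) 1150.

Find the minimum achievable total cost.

5050

Cheapest first:
Source 16 (2.4): use full 200 — 1400 ha to go.
Source 24 at 3.2: take all 950 ha — 450 still needed.
Source 26 (3.4): take the remaining 450 — done.
Source 15, Source K: unused.
Cost = 200×2.4 + 950×3.2 + 450×3.4 = 5050.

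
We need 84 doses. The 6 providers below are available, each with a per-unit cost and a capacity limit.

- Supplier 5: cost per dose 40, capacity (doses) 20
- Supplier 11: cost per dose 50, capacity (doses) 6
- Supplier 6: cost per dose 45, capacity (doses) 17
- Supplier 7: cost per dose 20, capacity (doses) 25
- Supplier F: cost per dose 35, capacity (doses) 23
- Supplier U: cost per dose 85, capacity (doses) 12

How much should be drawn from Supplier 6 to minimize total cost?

Fill from the cheapest provider first.
Take 25 from Supplier 7 at 20 ; need 59 more.
Take 23 from Supplier F at 35 ; need 36 more.
Supplier 5 at 40: take all 20 doses ; 16 still needed.
Supplier 6 (45): take the remaining 16 ; done.
Supplier 11, Supplier U: unused.

16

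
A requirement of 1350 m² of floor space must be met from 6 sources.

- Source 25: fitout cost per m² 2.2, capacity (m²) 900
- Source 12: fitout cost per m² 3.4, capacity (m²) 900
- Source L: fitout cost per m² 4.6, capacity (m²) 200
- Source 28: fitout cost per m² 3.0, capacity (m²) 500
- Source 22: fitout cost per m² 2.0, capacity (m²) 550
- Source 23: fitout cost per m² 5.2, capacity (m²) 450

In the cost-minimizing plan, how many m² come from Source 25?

800

Fill from the cheapest source first.
Take 550 from Source 22 at 2.0 ; need 800 more.
Source 25 (2.2): take the remaining 800 ; done.
Source 28, Source 12, Source L, Source 23: unused.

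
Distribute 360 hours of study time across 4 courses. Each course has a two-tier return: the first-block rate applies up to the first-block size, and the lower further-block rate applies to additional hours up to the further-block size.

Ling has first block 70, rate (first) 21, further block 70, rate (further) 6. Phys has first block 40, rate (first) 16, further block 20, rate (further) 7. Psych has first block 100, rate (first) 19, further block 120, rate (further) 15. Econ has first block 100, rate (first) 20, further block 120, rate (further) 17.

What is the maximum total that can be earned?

Treat each block as its own option and order by rate: Ling/first 21 > Econ/first 20 > Psych/first 19 > Econ/second 17 > Phys/first 16 > Psych/second 15 > Phys/second 7 > Ling/second 6.
Ling/first (21): +70 — 290 left.
Fill Econ first block (100 at 20) — 190 left.
Psych first at 19: fill all 100 — 90 left.
90 remain; put them into Econ second at 17.
Total = 21×70 + 20×100 + 19×100 + 17×90 = 6900.

6900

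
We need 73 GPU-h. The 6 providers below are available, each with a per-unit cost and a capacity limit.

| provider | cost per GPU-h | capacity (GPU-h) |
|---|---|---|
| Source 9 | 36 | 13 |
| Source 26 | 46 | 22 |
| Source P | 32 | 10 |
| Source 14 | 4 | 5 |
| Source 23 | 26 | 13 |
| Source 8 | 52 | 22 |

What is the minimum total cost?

2678

Use providers in increasing cost order.
Take 5 from Source 14 at 4 → need 68 more.
Source 23 (26): use full 13 → 55 GPU-h to go.
Take 10 from Source P at 32 → need 45 more.
Take 13 from Source 9 at 36 → need 32 more.
Take 22 from Source 26 at 46 → need 10 more.
Take 10 from Source 8 at 52 to finish.
Cost = 5×4 + 13×26 + 10×32 + 13×36 + 22×46 + 10×52 = 2678.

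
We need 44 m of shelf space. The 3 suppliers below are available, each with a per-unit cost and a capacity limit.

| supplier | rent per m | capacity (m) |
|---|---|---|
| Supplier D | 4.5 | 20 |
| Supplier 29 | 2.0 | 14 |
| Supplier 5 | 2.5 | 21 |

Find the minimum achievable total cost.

121

Fill from the cheapest supplier first.
Take 14 from Supplier 29 at 2.0 ; need 30 more.
Take 21 from Supplier 5 at 2.5 ; need 9 more.
Supplier D (4.5): take the remaining 9 ; done.
Cost = 14×2.0 + 21×2.5 + 9×4.5 = 121.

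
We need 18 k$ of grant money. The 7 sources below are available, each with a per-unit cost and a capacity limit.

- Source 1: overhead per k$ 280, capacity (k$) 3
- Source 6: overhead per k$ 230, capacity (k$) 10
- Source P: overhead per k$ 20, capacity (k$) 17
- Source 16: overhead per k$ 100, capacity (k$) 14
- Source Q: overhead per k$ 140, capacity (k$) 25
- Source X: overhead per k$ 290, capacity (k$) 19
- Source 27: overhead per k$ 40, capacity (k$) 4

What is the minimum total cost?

380

Fill from the cheapest source first.
Take 17 from Source P at 20 → need 1 more.
Source 27 at 40: take 1 of its 4 → requirement met.
Source 16, Source Q, Source 6, Source 1, Source X: unused.
Cost = 17×20 + 1×40 = 380.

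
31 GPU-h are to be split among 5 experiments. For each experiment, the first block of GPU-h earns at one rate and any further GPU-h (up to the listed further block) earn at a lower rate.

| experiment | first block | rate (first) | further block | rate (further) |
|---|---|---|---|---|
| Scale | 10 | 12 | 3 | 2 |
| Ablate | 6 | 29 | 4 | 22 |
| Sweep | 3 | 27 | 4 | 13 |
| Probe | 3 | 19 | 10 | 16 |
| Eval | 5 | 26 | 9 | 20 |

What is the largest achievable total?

726

Treat each block as its own option and order by rate: Ablate/T1 29 > Sweep/T1 27 > Eval/T1 26 > Ablate/T2 22 > Eval/T2 20 > Probe/T1 19 > Probe/T2 16 > Sweep/T2 13 > Scale/T1 12 > Scale/T2 2.
Ablate/T1 (29): +6 — 25 left.
Fill Sweep T1 block (3 at 27) — 22 left.
Eval/T1 (26): +5 — 17 left.
Ablate T2 at 22: fill all 4 — 13 left.
Eval/T2 (20): +9 — 4 left.
Probe T1 at 19: fill all 3 — 1 left.
Probe/T2: +1 of 10 at 16; pool empty.
Total = 29×6 + 27×3 + 26×5 + 22×4 + 20×9 + 19×3 + 16×1 = 726.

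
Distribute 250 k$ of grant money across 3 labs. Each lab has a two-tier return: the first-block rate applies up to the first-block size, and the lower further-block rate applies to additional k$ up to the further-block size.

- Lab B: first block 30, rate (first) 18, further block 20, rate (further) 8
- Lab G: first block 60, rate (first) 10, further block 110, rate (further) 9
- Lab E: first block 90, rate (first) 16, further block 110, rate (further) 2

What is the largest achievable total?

Treat each block as its own option and order by rate: Lab B/tier1 18 > Lab E/tier1 16 > Lab G/tier1 10 > Lab G/tier2 9 > Lab B/tier2 8 > Lab E/tier2 2.
Lab B/tier1 (18): +30 — 220 left.
Fill Lab E tier1 block (90 at 16) — 130 left.
Lab G tier1 at 10: fill all 60 — 70 left.
Lab G/tier2: +70 of 110 at 9; pool empty.
Total = 18×30 + 16×90 + 10×60 + 9×70 = 3210.

3210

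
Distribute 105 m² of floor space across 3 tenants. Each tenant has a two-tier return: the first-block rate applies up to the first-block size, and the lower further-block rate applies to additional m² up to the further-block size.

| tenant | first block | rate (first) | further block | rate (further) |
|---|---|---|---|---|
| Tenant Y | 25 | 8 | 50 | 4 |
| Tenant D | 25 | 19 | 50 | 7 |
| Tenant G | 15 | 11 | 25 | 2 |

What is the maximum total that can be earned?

Order all 6 blocks by rate: Tenant D/first 19 > Tenant G/first 11 > Tenant Y/first 8 > Tenant D/second 7 > Tenant Y/second 4 > Tenant G/second 2.
Fill Tenant D first block (25 at 19) — 80 left.
Tenant G/first (11): +15 — 65 left.
Tenant Y/first (8): +25 — 40 left.
Tenant D/second: +40 of 50 at 7; pool empty.
Total = 19×25 + 11×15 + 8×25 + 7×40 = 1120.

1120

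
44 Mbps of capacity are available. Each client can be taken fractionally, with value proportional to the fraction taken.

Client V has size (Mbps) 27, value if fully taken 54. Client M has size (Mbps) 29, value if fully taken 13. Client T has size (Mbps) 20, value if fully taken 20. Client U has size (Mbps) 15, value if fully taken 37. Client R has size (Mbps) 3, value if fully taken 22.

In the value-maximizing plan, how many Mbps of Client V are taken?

Sort by value density: Client R 22/3≈7.33, Client U 37/15≈2.47, Client V 54/27≈2, Client T 20/20≈1, Client M 13/29≈0.448.
Take all of Client R (3 Mbps, value 22) ; 41 Mbps left.
All 15 Mbps of Client U fit (value 37) ; 26 remain.
Fill the last 26 Mbps with part of Client V: 26/27 of it earns 52.

26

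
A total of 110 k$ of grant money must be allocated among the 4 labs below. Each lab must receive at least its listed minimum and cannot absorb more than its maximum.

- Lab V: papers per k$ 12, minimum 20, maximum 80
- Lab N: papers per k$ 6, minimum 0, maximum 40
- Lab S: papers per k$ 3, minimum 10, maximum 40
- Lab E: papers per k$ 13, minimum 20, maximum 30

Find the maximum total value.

1260

Meeting every minimum uses 20+0+10+20 = 50 k$, leaving 60.
Rank by papers per k$: Lab E 13 > Lab V 12 > Lab N 6 > Lab S 3.
Lab E: +10 to 30 (cap) — 50 left.
Lab V: +50 (room for 60) → 70. Pool exhausted.
Total = 12×70 + 3×10 + 13×30 = 1260.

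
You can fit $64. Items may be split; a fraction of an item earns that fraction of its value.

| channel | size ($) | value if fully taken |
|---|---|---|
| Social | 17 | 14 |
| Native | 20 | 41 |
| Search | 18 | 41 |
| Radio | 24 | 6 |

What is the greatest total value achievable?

98.25

Rank by value-to-size ratio: Search 41/18≈2.28, Native 41/20≈2.05, Social 14/17≈0.824, Radio 6/24≈0.25.
All 18 $ of Search fit (value 41) — 46 remain.
All 20 $ of Native fit (value 41) — 26 remain.
Social: take in full, 17 $ for value 14 — 9 left.
Fill the last 9 $ with part of Radio: 9/24 of it earns 2.25.
Total value = 98.25.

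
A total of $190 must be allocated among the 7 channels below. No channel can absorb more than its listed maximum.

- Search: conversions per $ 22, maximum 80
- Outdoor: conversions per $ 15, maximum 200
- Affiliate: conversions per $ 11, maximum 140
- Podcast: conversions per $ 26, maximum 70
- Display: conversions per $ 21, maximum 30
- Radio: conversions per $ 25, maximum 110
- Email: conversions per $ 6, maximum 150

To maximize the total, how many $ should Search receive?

10

Rank by conversions per $: Podcast 26 > Radio 25 > Search 22 > Display 21 > Outdoor 15 > Affiliate 11 > Email 6.
Give Podcast 70 to hit its cap of 70 → 120 left.
Radio: +110 to 110 (cap) → 10 left.
Only 10 left; Search takes them to reach 10.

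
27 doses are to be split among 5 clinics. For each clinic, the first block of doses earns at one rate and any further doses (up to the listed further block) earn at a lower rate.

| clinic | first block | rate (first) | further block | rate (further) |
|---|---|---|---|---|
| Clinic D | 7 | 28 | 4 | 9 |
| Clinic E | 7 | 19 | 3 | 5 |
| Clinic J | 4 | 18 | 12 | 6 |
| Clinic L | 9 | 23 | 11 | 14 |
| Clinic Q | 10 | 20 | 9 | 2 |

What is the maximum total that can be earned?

Order all 10 blocks by rate: Clinic D/T1 28 > Clinic L/T1 23 > Clinic Q/T1 20 > Clinic E/T1 19 > Clinic J/T1 18 > Clinic L/T2 14 > Clinic D/T2 9 > Clinic J/T2 6 > Clinic E/T2 5 > Clinic Q/T2 2.
Clinic D T1 at 28: fill all 7 ; 20 left.
Clinic L T1 at 23: fill all 9 ; 11 left.
Fill Clinic Q T1 block (10 at 20) ; 1 left.
Clinic E/T1: +1 of 7 at 19; pool empty.
Total = 28×7 + 23×9 + 20×10 + 19×1 = 622.

622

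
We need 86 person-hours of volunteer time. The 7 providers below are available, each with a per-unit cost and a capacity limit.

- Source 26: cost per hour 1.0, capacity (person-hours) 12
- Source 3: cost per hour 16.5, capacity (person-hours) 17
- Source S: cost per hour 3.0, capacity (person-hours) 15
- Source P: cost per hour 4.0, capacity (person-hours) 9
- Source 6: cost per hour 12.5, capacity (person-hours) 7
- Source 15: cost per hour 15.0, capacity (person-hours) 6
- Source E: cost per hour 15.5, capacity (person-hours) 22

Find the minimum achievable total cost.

Cheapest first:
Source 26 (1.0): use full 12 ; 74 person-hours to go.
Source S at 3.0: take all 15 person-hours ; 59 still needed.
Source P (4.0): use full 9 ; 50 person-hours to go.
Take 7 from Source 6 at 12.5 ; need 43 more.
Source 15 (15.0): use full 6 ; 37 person-hours to go.
Source E at 15.5: take all 22 person-hours ; 15 still needed.
Source 3 (16.5): take the remaining 15 ; done.
Cost = 12×1.0 + 15×3.0 + 9×4.0 + 7×12.5 + 6×15.0 + 22×15.5 + 15×16.5 = 859.

859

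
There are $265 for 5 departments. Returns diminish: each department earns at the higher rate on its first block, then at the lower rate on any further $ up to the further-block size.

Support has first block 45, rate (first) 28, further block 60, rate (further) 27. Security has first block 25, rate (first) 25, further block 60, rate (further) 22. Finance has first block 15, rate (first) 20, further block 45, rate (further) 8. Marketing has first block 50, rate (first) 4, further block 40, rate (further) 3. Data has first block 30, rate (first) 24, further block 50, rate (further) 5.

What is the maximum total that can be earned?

6085

Treat each block as its own option and order by rate: Support/tier1 28 > Support/tier2 27 > Security/tier1 25 > Data/tier1 24 > Security/tier2 22 > Finance/tier1 20 > Finance/tier2 8 > Data/tier2 5 > Marketing/tier1 4 > Marketing/tier2 3.
Support tier1 at 28: fill all 45 → 220 left.
Fill Support tier2 block (60 at 27) → 160 left.
Security/tier1 (25): +25 → 135 left.
Fill Data tier1 block (30 at 24) → 105 left.
Security/tier2 (22): +60 → 45 left.
Fill Finance tier1 block (15 at 20) → 30 left.
30 remain; put them into Finance tier2 at 8.
Total = 28×45 + 27×60 + 25×25 + 24×30 + 22×60 + 20×15 + 8×30 = 6085.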